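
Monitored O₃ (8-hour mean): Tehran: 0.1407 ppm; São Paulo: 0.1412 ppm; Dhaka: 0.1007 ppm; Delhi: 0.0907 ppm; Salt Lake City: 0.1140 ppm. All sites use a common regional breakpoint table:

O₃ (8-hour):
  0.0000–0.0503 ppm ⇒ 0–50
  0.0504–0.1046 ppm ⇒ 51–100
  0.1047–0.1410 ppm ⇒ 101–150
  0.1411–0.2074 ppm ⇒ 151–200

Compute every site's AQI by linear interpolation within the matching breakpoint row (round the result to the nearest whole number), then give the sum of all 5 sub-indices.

598

Tehran: 0.1407 lies in 0.1047–0.1410, so I_lo=101, I_hi=150, C_lo=0.1047, C_hi=0.1410.
(150−101)/(0.1410−0.1047) × (0.1407−0.1047) + 101 = 49/0.0363 × 0.0360 + 101 ≈ 149.60 → 150.
São Paulo: 0.1412 lies in 0.1411–0.2074, so I_lo=151, I_hi=200, C_lo=0.1411, C_hi=0.2074.
(200−151)/(0.2074−0.1411) × (0.1412−0.1411) + 151 = 49/0.0663 × 0.0001 + 151 ≈ 151.07 → 151.
Dhaka: 0.1007 lies in 0.0504–0.1046, so I_lo=51, I_hi=100, C_lo=0.0504, C_hi=0.1046.
(100−51)/(0.1046−0.0504) × (0.1007−0.0504) + 51 = 49/0.0542 × 0.0503 + 51 ≈ 96.47 → 96.
Delhi: 0.0907 ∈ [0.0504, 0.1046] ↔ index [51, 100].
51 + (0.0907−0.0504)·(100−51)/(0.1046−0.0504) = 51 + 0.0403·49/0.0542 ≈ 87.43, so AQI = 87.
Salt Lake City: 0.1140 ∈ [0.1047, 0.1410] ↔ index [101, 150].
101 + (0.1140−0.1047)·(150−101)/(0.1410−0.1047) = 101 + 0.0093·49/0.0363 ≈ 113.55, so AQI = 114.
AQIs: Tehran=150, São Paulo=151, Dhaka=96, Delhi=87, Salt Lake City=114. Sum = 150 + 151 + 96 + 87 + 114 = 598.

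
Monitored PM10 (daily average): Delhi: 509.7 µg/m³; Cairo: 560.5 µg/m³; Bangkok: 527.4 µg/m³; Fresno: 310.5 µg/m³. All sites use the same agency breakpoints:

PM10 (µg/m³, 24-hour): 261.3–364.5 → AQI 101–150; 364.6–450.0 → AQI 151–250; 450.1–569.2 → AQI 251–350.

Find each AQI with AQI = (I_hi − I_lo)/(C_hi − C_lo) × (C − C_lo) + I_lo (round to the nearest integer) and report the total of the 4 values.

1083

Delhi: row 450.1–569.2 (AQI 251–350). (350−251)·(509.7−450.1)/(569.2−450.1) + 251 = 99·59.6/119.1 + 251 ≈ 300.54 → 301.
Cairo: row 450.1–569.2 (AQI 251–350). (350−251)·(560.5−450.1)/(569.2−450.1) + 251 = 99·110.4/119.1 + 251 ≈ 342.77 → 343.
Bangkok: row 450.1–569.2 (AQI 251–350). (350−251)·(527.4−450.1)/(569.2−450.1) + 251 = 99·77.3/119.1 + 251 ≈ 315.25 → 315.
Fresno 310.5: bracket 261.3–364.5 → index 101–150; slope 49/103.2, offset 49.2.
AQI = 101 + 49/103.2·49.2 ≈ 124.36 ⇒ 124.
AQIs: Delhi=301, Cairo=343, Bangkok=315, Fresno=124. Sum = 301 + 343 + 315 + 124 = 1083.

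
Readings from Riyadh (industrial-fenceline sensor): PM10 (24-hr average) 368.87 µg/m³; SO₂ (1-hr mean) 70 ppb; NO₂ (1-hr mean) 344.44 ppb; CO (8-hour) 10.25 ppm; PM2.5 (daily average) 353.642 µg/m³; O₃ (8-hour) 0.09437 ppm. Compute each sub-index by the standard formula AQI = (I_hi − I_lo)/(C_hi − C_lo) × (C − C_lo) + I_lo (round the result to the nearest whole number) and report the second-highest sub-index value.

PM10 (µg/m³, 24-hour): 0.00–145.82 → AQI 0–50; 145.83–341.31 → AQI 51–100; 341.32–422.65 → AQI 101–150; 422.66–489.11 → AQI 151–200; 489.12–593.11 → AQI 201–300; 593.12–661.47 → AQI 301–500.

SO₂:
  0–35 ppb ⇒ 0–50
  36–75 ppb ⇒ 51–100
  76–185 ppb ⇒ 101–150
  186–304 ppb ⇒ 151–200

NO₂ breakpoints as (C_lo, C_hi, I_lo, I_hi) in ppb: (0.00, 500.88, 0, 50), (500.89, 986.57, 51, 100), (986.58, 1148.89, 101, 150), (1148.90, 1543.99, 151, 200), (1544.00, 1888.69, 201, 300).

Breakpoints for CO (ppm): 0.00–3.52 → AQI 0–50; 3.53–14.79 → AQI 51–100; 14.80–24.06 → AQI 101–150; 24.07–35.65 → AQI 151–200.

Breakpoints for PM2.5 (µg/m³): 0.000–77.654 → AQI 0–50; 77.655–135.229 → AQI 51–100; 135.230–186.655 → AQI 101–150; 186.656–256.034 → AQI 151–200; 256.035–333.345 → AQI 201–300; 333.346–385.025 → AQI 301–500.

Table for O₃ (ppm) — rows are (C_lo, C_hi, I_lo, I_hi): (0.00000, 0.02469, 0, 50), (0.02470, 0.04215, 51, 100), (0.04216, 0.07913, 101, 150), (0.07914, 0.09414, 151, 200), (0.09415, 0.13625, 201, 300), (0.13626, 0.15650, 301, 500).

202

PM10: 368.87 ∈ [341.32, 422.65] ↔ index [101, 150].
101 + (368.87−341.32)·(150−101)/(422.65−341.32) = 101 + 27.55·49/81.33 ≈ 117.60, so AQI = 118.
SO₂: 70 ∈ [36, 75] ↔ index [51, 100].
51 + (70−36)·(100−51)/(75−36) = 51 + 34·49/39 ≈ 93.72, so AQI = 94.
NO₂: row 0.00–500.88 (AQI 0–50). (50−0)·(344.44−0.00)/(500.88−0.00) + 0 = 50·344.44/500.88 + 0 ≈ 34.38 → 34.
CO 10.25: bracket 3.53–14.79 → index 51–100; slope 49/11.26, offset 6.72.
AQI = 51 + 49/11.26·6.72 ≈ 80.24 ⇒ 80.
PM2.5 353.642: bracket 333.346–385.025 → index 301–500; slope 199/51.679, offset 20.296.
AQI = 301 + 199/51.679·20.296 ≈ 379.15 ⇒ 379.
O₃ 0.09437: bracket 0.09415–0.13625 → index 201–300; slope 99/0.04210, offset 0.00022.
AQI = 201 + 99/0.04210·0.00022 ≈ 201.52 ⇒ 202.
Sub-indices: PM10→118, SO₂→94, NO₂→34, CO→80, PM2.5→379, O₃→202. Ranked high→low: 379, 202, 118, 94, 80, 34. Second-highest sub-index = 202.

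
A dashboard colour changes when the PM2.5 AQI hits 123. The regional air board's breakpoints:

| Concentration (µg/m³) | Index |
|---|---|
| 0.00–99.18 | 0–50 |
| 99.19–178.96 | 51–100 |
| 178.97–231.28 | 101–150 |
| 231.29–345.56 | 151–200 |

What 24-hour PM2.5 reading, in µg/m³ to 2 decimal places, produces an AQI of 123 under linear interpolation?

AQI 123 lies in the 101–150 band, which corresponds to 178.97–231.28 µg/m³.
C = 178.97 + (123−101)×(231.28−178.97)/(150−101) = 178.97 + 22×52.31/49 ≈ 202.4561 µg/m³ → 202.46 µg/m³ to 2 dp.

202.46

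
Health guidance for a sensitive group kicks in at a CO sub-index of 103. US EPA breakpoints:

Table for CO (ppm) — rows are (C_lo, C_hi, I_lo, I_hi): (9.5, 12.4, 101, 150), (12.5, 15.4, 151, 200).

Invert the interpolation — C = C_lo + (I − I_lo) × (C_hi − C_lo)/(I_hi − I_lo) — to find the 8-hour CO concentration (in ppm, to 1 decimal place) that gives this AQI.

9.6

AQI 103 lies in the 101–150 band, which corresponds to 9.5–12.4 ppm.
C = 9.5 + (103−101)×(12.4−9.5)/(150−101) = 9.5 + 2×2.9/49 ≈ 9.618 ppm → 9.6 ppm to 1 dp.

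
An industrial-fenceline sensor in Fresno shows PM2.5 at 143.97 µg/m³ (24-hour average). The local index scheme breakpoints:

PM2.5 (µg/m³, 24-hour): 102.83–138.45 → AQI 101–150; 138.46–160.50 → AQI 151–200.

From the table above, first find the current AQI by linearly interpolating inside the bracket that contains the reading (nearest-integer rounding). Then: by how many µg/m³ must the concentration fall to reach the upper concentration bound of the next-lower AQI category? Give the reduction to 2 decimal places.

PM2.5 143.97: bracket 138.46–160.50 → index 151–200; slope 49/22.04, offset 5.51.
AQI = 151 + 49/22.04·5.51 ≈ 163.25 ⇒ 163.
Current AQI 163 is in the Unhealthy range (151–200). The next-lower category tops out at AQI 150, whose upper concentration bound is 138.45 µg/m³.
Reduction needed = 143.97 − 138.45 = 5.52 µg/m³.

5.52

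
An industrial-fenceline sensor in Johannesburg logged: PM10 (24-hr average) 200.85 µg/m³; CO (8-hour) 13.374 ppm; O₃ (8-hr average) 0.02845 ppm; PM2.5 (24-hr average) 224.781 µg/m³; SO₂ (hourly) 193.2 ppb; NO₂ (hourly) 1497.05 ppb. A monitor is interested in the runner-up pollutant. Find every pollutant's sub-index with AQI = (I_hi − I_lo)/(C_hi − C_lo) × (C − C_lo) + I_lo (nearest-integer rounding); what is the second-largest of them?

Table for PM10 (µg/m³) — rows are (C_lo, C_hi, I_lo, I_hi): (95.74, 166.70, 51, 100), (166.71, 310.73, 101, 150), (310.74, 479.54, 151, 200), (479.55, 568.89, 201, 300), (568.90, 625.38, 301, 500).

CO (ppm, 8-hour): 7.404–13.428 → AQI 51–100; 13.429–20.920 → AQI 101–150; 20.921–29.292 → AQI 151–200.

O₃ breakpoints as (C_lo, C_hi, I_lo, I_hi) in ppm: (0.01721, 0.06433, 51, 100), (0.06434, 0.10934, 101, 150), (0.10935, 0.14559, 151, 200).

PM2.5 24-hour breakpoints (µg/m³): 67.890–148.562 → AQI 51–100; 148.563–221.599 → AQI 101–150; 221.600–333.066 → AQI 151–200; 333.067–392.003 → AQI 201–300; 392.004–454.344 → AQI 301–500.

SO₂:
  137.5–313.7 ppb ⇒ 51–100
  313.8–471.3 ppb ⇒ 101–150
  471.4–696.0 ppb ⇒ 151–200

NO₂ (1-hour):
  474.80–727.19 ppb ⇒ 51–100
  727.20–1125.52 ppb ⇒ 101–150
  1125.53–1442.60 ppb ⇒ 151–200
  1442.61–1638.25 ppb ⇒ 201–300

152

PM10: 200.85 lies in 166.71–310.73, so I_lo=101, I_hi=150, C_lo=166.71, C_hi=310.73.
(150−101)/(310.73−166.71) × (200.85−166.71) + 101 = 49/144.02 × 34.14 + 101 ≈ 112.62 → 113.
CO 13.374: bracket 7.404–13.428 → index 51–100; slope 49/6.024, offset 5.970.
AQI = 51 + 49/6.024·5.970 ≈ 99.56 ⇒ 100.
O₃: row 0.01721–0.06433 (AQI 51–100). (100−51)·(0.02845−0.01721)/(0.06433−0.01721) + 51 = 49·0.01124/0.04712 + 51 ≈ 62.69 → 63.
PM2.5: 224.781 ∈ [221.600, 333.066] ↔ index [151, 200].
151 + (224.781−221.600)·(200−151)/(333.066−221.600) = 151 + 3.181·49/111.466 ≈ 152.40, so AQI = 152.
SO₂: row 137.5–313.7 (AQI 51–100). (100−51)·(193.2−137.5)/(313.7−137.5) + 51 = 49·55.7/176.2 + 51 ≈ 66.49 → 66.
NO₂: 1497.05 lies in 1442.61–1638.25, so I_lo=201, I_hi=300, C_lo=1442.61, C_hi=1638.25.
(300−201)/(1638.25−1442.61) × (1497.05−1442.61) + 201 = 99/195.64 × 54.44 + 201 ≈ 228.55 → 229.
Sub-indices: PM10→113, CO→100, O₃→63, PM2.5→152, SO₂→66, NO₂→229. Ranked high→low: 229, 152, 113, 100, 66, 63. Second-highest sub-index = 152.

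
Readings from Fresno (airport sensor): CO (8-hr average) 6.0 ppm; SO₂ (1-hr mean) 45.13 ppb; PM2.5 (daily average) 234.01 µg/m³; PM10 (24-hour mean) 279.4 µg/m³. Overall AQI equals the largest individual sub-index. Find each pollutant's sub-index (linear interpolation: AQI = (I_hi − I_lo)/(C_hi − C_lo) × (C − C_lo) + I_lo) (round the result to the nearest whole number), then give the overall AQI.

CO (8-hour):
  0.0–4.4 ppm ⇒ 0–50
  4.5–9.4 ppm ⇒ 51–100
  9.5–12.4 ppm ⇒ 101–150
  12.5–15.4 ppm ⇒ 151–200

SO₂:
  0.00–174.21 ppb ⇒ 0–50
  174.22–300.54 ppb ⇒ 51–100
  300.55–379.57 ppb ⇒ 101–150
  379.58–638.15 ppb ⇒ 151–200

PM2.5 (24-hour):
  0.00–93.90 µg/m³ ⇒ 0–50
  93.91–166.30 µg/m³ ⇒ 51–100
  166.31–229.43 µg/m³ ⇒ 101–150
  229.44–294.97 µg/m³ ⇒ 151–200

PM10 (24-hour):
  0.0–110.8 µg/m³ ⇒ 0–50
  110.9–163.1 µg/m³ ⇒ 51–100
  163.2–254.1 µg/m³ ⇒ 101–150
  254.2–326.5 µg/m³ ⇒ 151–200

CO 6.0: bracket 4.5–9.4 → index 51–100; slope 49/4.9, offset 1.5.
AQI = 51 + 49/4.9·1.5 ≈ 66.00 ⇒ 66.
SO₂: 45.13 lies in 0.00–174.21, so I_lo=0, I_hi=50, C_lo=0.00, C_hi=174.21.
(50−0)/(174.21−0.00) × (45.13−0.00) + 0 = 50/174.21 × 45.13 + 0 ≈ 12.95 → 13.
PM2.5: 234.01 ∈ [229.44, 294.97] ↔ index [151, 200].
151 + (234.01−229.44)·(200−151)/(294.97−229.44) = 151 + 4.57·49/65.53 ≈ 154.42, so AQI = 154.
PM10 279.4: bracket 254.2–326.5 → index 151–200; slope 49/72.3, offset 25.2.
AQI = 151 + 49/72.3·25.2 ≈ 168.08 ⇒ 168.
Sub-indices: CO→66, SO₂→13, PM2.5→154, PM10→168. Overall AQI = max = 168; dominant pollutant is PM10.
AQI 168: Unhealthy.

168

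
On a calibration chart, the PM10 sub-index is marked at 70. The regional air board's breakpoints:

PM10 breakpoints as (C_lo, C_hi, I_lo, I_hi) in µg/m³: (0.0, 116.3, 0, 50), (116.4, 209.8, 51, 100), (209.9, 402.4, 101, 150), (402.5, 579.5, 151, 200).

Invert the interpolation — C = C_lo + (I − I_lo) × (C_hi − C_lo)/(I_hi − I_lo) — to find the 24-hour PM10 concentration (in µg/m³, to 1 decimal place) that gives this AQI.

152.6

AQI 70 lies in the 51–100 band, which corresponds to 116.4–209.8 µg/m³.
C = 116.4 + (70−51)×(209.8−116.4)/(100−51) = 116.4 + 19×93.4/49 ≈ 152.616 µg/m³ → 152.6 µg/m³ to 1 dp.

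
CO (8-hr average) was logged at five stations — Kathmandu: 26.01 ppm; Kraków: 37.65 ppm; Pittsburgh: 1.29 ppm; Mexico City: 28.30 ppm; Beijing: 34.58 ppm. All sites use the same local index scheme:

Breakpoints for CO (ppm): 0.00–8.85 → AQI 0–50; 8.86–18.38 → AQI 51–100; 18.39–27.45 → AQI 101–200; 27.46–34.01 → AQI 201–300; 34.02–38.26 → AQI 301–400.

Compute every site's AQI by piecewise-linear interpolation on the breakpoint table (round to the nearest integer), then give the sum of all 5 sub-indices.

1105

Kathmandu 26.01: bracket 18.39–27.45 → index 101–200; slope 99/9.06, offset 7.62.
AQI = 101 + 99/9.06·7.62 ≈ 184.26 ⇒ 184.
Kraków: 37.65 ∈ [34.02, 38.26] ↔ index [301, 400].
301 + (37.65−34.02)·(400−301)/(38.26−34.02) = 301 + 3.63·99/4.24 ≈ 385.76, so AQI = 386.
Pittsburgh: row 0.00–8.85 (AQI 0–50). (50−0)·(1.29−0.00)/(8.85−0.00) + 0 = 50·1.29/8.85 + 0 ≈ 7.29 → 7.
Mexico City: 28.30 ∈ [27.46, 34.01] ↔ index [201, 300].
201 + (28.30−27.46)·(300−201)/(34.01−27.46) = 201 + 0.84·99/6.55 ≈ 213.70, so AQI = 214.
Beijing: row 34.02–38.26 (AQI 301–400). (400−301)·(34.58−34.02)/(38.26−34.02) + 301 = 99·0.56/4.24 + 301 ≈ 314.08 → 314.
AQIs: Kathmandu=184, Kraków=386, Pittsburgh=7, Mexico City=214, Beijing=314. Sum = 184 + 386 + 7 + 214 + 314 = 1105.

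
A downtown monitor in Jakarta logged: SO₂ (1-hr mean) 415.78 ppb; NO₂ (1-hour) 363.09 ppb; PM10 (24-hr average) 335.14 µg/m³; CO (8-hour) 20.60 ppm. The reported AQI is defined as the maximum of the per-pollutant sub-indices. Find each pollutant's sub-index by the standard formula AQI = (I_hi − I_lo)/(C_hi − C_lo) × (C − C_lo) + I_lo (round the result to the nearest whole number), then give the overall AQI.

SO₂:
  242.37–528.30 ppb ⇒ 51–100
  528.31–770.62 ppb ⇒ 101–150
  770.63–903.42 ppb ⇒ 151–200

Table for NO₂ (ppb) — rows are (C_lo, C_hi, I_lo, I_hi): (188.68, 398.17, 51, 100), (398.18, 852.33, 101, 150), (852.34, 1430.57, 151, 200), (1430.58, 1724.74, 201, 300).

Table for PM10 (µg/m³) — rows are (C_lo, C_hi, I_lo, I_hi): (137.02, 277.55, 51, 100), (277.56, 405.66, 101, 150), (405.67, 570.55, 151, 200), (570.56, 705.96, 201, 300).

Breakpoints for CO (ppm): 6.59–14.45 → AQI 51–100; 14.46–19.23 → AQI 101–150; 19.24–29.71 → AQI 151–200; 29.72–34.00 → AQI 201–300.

SO₂: 415.78 lies in 242.37–528.30, so I_lo=51, I_hi=100, C_lo=242.37, C_hi=528.30.
(100−51)/(528.30−242.37) × (415.78−242.37) + 51 = 49/285.93 × 173.41 + 51 ≈ 80.72 → 81.
NO₂: 363.09 lies in 188.68–398.17, so I_lo=51, I_hi=100, C_lo=188.68, C_hi=398.17.
(100−51)/(398.17−188.68) × (363.09−188.68) + 51 = 49/209.49 × 174.41 + 51 ≈ 91.79 → 92.
PM10: 335.14 lies in 277.56–405.66, so I_lo=101, I_hi=150, C_lo=277.56, C_hi=405.66.
(150−101)/(405.66−277.56) × (335.14−277.56) + 101 = 49/128.10 × 57.58 + 101 ≈ 123.03 → 123.
CO 20.60: bracket 19.24–29.71 → index 151–200; slope 49/10.47, offset 1.36.
AQI = 151 + 49/10.47·1.36 ≈ 157.36 ⇒ 157.
Sub-indices: SO₂→81, NO₂→92, PM10→123, CO→157. Overall AQI = max = 157; dominant pollutant is CO.
AQI 157: Unhealthy.

157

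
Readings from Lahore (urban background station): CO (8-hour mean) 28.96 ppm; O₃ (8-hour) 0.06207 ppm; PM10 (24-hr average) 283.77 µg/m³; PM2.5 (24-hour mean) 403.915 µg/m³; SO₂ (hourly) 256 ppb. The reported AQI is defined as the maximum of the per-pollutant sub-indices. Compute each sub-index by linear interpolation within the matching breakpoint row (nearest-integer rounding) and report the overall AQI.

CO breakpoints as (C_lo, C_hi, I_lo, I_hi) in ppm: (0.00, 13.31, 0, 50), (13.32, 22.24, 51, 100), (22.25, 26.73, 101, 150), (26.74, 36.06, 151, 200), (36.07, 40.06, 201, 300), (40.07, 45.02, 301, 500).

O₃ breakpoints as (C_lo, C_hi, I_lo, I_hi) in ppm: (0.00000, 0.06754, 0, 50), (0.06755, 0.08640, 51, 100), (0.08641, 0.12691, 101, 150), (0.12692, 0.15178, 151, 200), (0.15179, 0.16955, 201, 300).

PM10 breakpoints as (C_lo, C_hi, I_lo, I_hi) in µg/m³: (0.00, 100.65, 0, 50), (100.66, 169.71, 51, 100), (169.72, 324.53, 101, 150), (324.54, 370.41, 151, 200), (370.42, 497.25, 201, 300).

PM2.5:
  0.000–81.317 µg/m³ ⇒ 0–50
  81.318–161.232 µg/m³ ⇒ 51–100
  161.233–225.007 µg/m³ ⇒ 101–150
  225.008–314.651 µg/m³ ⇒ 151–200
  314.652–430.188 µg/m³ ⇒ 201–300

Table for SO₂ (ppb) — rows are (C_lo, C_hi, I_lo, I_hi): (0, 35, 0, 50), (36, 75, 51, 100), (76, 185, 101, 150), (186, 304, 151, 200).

CO: row 26.74–36.06 (AQI 151–200). (200−151)·(28.96−26.74)/(36.06−26.74) + 151 = 49·2.22/9.32 + 151 ≈ 162.67 → 163.
O₃: 0.06207 ∈ [0.00000, 0.06754] ↔ index [0, 50].
0 + (0.06207−0.00000)·(50−0)/(0.06754−0.00000) = 0 + 0.06207·50/0.06754 ≈ 45.95, so AQI = 46.
PM10: row 169.72–324.53 (AQI 101–150). (150−101)·(283.77−169.72)/(324.53−169.72) + 101 = 49·114.05/154.81 + 101 ≈ 137.10 → 137.
PM2.5 403.915: bracket 314.652–430.188 → index 201–300; slope 99/115.536, offset 89.263.
AQI = 201 + 99/115.536·89.263 ≈ 277.49 ⇒ 277.
SO₂: row 186–304 (AQI 151–200). (200−151)·(256−186)/(304−186) + 151 = 49·70/118 + 151 ≈ 180.07 → 180.
Sub-indices: CO→163, O₃→46, PM10→137, PM2.5→277, SO₂→180. Overall AQI = max = 277; dominant pollutant is PM2.5.

277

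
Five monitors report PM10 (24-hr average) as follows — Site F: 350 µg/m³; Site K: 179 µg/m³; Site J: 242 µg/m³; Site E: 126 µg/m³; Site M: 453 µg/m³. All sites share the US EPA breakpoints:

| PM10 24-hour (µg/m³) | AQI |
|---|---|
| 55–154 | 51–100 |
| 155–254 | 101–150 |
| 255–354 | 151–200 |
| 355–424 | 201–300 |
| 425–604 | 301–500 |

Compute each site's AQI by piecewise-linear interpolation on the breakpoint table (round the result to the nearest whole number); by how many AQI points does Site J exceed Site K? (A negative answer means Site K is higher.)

Site F: 350 ∈ [255, 354] ↔ index [151, 200].
151 + (350−255)·(200−151)/(354−255) = 151 + 95·49/99 ≈ 198.02, so AQI = 198.
Site K: 179 ∈ [155, 254] ↔ index [101, 150].
101 + (179−155)·(150−101)/(254−155) = 101 + 24·49/99 ≈ 112.88, so AQI = 113.
Site J: 242 ∈ [155, 254] ↔ index [101, 150].
101 + (242−155)·(150−101)/(254−155) = 101 + 87·49/99 ≈ 144.06, so AQI = 144.
Site E: 126 lies in 55–154, so I_lo=51, I_hi=100, C_lo=55, C_hi=154.
(100−51)/(154−55) × (126−55) + 51 = 49/99 × 71 + 51 ≈ 86.14 → 86.
Site M: 453 ∈ [425, 604] ↔ index [301, 500].
301 + (453−425)·(500−301)/(604−425) = 301 + 28·199/179 ≈ 332.13, so AQI = 332.
AQIs: Site F=198, Site K=113, Site J=144, Site E=86, Site M=332. Site J (144) − Site K (113) = 31.

31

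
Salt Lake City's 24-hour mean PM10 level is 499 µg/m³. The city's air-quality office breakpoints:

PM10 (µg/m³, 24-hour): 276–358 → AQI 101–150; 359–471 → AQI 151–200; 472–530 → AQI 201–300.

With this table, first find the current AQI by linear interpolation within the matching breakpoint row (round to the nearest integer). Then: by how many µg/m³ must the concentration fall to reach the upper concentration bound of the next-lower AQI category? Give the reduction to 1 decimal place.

28.0

PM10: row 472–530 (AQI 201–300). (300−201)·(499−472)/(530−472) + 201 = 99·27/58 + 201 ≈ 247.09 → 247.
Current AQI 247 is in the Very Unhealthy range (201–300). The next-lower category tops out at AQI 200, whose upper concentration bound is 471 µg/m³.
Reduction needed = 499 − 471 = 28.0 µg/m³.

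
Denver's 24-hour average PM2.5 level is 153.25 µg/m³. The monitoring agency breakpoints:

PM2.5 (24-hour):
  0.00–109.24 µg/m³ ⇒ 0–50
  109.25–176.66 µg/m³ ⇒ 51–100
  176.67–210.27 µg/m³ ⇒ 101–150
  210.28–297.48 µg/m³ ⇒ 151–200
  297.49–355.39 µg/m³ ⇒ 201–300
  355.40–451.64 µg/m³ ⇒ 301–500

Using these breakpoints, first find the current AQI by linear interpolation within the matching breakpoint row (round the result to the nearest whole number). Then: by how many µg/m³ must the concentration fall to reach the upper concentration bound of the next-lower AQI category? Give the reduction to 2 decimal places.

PM2.5: 153.25 ∈ [109.25, 176.66] ↔ index [51, 100].
51 + (153.25−109.25)·(100−51)/(176.66−109.25) = 51 + 44.00·49/67.41 ≈ 82.98, so AQI = 83.
Current AQI 83 is in the Moderate range (51–100). The next-lower category tops out at AQI 50, whose upper concentration bound is 109.24 µg/m³.
Reduction needed = 153.25 − 109.24 = 44.01 µg/m³.

44.01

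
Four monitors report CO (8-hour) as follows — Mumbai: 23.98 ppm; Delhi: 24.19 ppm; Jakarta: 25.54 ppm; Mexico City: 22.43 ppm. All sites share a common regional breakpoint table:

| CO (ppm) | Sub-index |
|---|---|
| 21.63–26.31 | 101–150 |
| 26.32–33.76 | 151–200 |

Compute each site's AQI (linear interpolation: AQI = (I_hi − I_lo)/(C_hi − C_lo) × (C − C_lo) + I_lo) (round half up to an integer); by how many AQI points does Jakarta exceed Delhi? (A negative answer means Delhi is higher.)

Mumbai: row 21.63–26.31 (AQI 101–150). (150−101)·(23.98−21.63)/(26.31−21.63) + 101 = 49·2.35/4.68 + 101 ≈ 125.60 → 126.
Delhi: 24.19 ∈ [21.63, 26.31] ↔ index [101, 150].
101 + (24.19−21.63)·(150−101)/(26.31−21.63) = 101 + 2.56·49/4.68 ≈ 127.80, so AQI = 128.
Jakarta: 25.54 lies in 21.63–26.31, so I_lo=101, I_hi=150, C_lo=21.63, C_hi=26.31.
(150−101)/(26.31−21.63) × (25.54−21.63) + 101 = 49/4.68 × 3.91 + 101 ≈ 141.94 → 142.
Mexico City: row 21.63–26.31 (AQI 101–150). (150−101)·(22.43−21.63)/(26.31−21.63) + 101 = 49·0.80/4.68 + 101 ≈ 109.38 → 109.
AQIs: Mumbai=126, Delhi=128, Jakarta=142, Mexico City=109. Jakarta (142) − Delhi (128) = 14.

14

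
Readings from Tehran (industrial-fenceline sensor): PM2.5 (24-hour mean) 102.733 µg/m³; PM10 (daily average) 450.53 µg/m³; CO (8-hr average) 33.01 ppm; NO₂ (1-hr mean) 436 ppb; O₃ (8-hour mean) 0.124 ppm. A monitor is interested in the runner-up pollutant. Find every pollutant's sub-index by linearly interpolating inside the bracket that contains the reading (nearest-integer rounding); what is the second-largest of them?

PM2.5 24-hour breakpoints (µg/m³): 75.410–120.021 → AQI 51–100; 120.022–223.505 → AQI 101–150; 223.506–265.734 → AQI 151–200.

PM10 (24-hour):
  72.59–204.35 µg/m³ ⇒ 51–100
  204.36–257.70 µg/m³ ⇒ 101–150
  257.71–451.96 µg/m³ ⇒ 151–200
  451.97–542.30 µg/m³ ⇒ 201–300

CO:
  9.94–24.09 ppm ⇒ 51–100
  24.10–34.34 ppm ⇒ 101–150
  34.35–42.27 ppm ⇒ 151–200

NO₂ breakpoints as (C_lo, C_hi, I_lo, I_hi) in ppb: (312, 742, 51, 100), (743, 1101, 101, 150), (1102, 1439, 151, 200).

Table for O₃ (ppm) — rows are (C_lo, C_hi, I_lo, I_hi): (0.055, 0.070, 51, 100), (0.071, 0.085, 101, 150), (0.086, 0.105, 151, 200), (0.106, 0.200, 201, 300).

PM2.5: row 75.410–120.021 (AQI 51–100). (100−51)·(102.733−75.410)/(120.021−75.410) + 51 = 49·27.323/44.611 + 51 ≈ 81.01 → 81.
PM10: 450.53 ∈ [257.71, 451.96] ↔ index [151, 200].
151 + (450.53−257.71)·(200−151)/(451.96−257.71) = 151 + 192.82·49/194.25 ≈ 199.64, so AQI = 200.
CO: 33.01 ∈ [24.10, 34.34] ↔ index [101, 150].
101 + (33.01−24.10)·(150−101)/(34.34−24.10) = 101 + 8.91·49/10.24 ≈ 143.64, so AQI = 144.
NO₂: 436 ∈ [312, 742] ↔ index [51, 100].
51 + (436−312)·(100−51)/(742−312) = 51 + 124·49/430 ≈ 65.13, so AQI = 65.
O₃: 0.124 ∈ [0.106, 0.200] ↔ index [201, 300].
201 + (0.124−0.106)·(300−201)/(0.200−0.106) = 201 + 0.018·99/0.094 ≈ 219.96, so AQI = 220.
Sub-indices: PM2.5→81, PM10→200, CO→144, NO₂→65, O₃→220. Ranked high→low: 220, 200, 144, 81, 65. Second-highest sub-index = 200.

200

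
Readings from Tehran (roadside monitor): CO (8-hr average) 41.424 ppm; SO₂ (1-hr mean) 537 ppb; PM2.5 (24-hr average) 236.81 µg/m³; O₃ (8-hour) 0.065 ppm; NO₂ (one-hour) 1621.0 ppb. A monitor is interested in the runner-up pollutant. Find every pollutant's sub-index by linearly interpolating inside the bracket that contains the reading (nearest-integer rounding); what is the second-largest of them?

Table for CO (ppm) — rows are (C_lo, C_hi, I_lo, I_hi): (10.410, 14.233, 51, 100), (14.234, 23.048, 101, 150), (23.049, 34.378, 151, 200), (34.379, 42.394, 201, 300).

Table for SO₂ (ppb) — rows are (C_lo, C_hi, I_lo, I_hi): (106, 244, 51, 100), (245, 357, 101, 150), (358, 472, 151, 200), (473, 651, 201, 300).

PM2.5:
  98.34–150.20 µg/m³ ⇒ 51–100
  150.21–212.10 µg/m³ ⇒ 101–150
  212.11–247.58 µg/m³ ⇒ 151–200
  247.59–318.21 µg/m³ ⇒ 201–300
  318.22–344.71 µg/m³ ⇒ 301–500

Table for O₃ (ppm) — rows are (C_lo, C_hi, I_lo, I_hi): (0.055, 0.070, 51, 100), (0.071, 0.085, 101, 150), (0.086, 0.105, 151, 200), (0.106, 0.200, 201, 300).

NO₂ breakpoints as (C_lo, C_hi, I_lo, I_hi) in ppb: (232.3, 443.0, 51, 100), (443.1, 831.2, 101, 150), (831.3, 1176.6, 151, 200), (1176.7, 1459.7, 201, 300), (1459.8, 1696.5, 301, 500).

CO: 41.424 lies in 34.379–42.394, so I_lo=201, I_hi=300, C_lo=34.379, C_hi=42.394.
(300−201)/(42.394−34.379) × (41.424−34.379) + 201 = 99/8.015 × 7.045 + 201 ≈ 288.02 → 288.
SO₂ 537: bracket 473–651 → index 201–300; slope 99/178, offset 64.
AQI = 201 + 99/178·64 ≈ 236.60 ⇒ 237.
PM2.5: row 212.11–247.58 (AQI 151–200). (200−151)·(236.81−212.11)/(247.58−212.11) + 151 = 49·24.70/35.47 + 151 ≈ 185.12 → 185.
O₃: row 0.055–0.070 (AQI 51–100). (100−51)·(0.065−0.055)/(0.070−0.055) + 51 = 49·0.010/0.015 + 51 ≈ 83.67 → 84.
NO₂: 1621.0 lies in 1459.8–1696.5, so I_lo=301, I_hi=500, C_lo=1459.8, C_hi=1696.5.
(500−301)/(1696.5−1459.8) × (1621.0−1459.8) + 301 = 199/236.7 × 161.2 + 301 ≈ 436.53 → 437.
Sub-indices: CO→288, SO₂→237, PM2.5→185, O₃→84, NO₂→437. Ranked high→low: 437, 288, 237, 185, 84. Second-highest sub-index = 288.

288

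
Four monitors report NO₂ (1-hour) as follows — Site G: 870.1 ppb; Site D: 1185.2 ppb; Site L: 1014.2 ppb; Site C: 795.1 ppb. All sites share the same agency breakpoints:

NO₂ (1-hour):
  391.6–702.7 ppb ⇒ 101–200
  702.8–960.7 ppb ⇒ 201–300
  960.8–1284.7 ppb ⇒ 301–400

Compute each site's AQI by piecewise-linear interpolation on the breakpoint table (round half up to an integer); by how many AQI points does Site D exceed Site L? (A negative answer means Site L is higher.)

53

Site G 870.1: bracket 702.8–960.7 → index 201–300; slope 99/257.9, offset 167.3.
AQI = 201 + 99/257.9·167.3 ≈ 265.22 ⇒ 265.
Site D: 1185.2 lies in 960.8–1284.7, so I_lo=301, I_hi=400, C_lo=960.8, C_hi=1284.7.
(400−301)/(1284.7−960.8) × (1185.2−960.8) + 301 = 99/323.9 × 224.4 + 301 ≈ 369.59 → 370.
Site L: row 960.8–1284.7 (AQI 301–400). (400−301)·(1014.2−960.8)/(1284.7−960.8) + 301 = 99·53.4/323.9 + 301 ≈ 317.32 → 317.
Site C 795.1: bracket 702.8–960.7 → index 201–300; slope 99/257.9, offset 92.3.
AQI = 201 + 99/257.9·92.3 ≈ 236.43 ⇒ 236.
AQIs: Site G=265, Site D=370, Site L=317, Site C=236. Site D (370) − Site L (317) = 53.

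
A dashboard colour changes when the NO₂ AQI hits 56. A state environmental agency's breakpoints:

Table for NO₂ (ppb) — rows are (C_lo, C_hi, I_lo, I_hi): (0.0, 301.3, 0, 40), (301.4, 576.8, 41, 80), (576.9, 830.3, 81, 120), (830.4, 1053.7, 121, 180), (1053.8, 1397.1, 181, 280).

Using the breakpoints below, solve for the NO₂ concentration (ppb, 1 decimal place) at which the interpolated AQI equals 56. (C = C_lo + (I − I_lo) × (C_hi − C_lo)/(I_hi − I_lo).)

407.3

AQI 56 lies in the 41–80 band, which corresponds to 301.4–576.8 ppb.
C = 301.4 + (56−41)×(576.8−301.4)/(80−41) = 301.4 + 15×275.4/39 ≈ 407.323 ppb → 407.3 ppb to 1 dp.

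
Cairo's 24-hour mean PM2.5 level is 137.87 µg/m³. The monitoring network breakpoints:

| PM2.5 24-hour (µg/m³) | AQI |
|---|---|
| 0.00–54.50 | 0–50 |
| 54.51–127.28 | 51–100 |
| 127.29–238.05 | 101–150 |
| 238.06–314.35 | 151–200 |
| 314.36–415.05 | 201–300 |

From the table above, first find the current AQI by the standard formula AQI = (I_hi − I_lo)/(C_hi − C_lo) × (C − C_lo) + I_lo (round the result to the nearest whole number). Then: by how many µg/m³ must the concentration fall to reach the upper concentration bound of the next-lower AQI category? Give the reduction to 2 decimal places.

10.59

PM2.5: 137.87 lies in 127.29–238.05, so I_lo=101, I_hi=150, C_lo=127.29, C_hi=238.05.
(150−101)/(238.05−127.29) × (137.87−127.29) + 101 = 49/110.76 × 10.58 + 101 ≈ 105.68 → 106.
Current AQI 106 is in the Unhealthy for Sensitive Groups range (101–150). The next-lower category tops out at AQI 100, whose upper concentration bound is 127.28 µg/m³.
Reduction needed = 137.87 − 127.28 = 10.59 µg/m³.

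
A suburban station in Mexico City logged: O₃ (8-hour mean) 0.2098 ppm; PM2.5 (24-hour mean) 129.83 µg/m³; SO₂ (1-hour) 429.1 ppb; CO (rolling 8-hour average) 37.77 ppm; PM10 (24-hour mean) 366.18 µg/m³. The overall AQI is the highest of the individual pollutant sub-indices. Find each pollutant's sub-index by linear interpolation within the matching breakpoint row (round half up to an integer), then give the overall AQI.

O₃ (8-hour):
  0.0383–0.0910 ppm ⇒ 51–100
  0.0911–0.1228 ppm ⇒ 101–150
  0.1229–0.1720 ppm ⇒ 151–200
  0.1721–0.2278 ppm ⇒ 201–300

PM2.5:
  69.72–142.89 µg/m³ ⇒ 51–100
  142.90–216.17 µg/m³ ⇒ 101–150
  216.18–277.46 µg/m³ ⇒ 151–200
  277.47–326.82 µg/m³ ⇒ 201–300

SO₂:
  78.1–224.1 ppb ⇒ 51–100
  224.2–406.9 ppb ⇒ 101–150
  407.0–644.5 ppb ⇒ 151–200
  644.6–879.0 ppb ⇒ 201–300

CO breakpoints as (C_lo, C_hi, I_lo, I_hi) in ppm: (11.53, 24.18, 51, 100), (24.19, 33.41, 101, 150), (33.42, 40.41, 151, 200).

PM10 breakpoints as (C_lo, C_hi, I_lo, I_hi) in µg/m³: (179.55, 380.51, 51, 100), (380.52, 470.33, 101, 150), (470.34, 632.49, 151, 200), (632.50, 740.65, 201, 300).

O₃: 0.2098 ∈ [0.1721, 0.2278] ↔ index [201, 300].
201 + (0.2098−0.1721)·(300−201)/(0.2278−0.1721) = 201 + 0.0377·99/0.0557 ≈ 268.01, so AQI = 268.
PM2.5: 129.83 ∈ [69.72, 142.89] ↔ index [51, 100].
51 + (129.83−69.72)·(100−51)/(142.89−69.72) = 51 + 60.11·49/73.17 ≈ 91.25, so AQI = 91.
SO₂: row 407.0–644.5 (AQI 151–200). (200−151)·(429.1−407.0)/(644.5−407.0) + 151 = 49·22.1/237.5 + 151 ≈ 155.56 → 156.
CO: 37.77 lies in 33.42–40.41, so I_lo=151, I_hi=200, C_lo=33.42, C_hi=40.41.
(200−151)/(40.41−33.42) × (37.77−33.42) + 151 = 49/6.99 × 4.35 + 151 ≈ 181.49 → 181.
PM10: row 179.55–380.51 (AQI 51–100). (100−51)·(366.18−179.55)/(380.51−179.55) + 51 = 49·186.63/200.96 + 51 ≈ 96.51 → 97.
Sub-indices: O₃→268, PM2.5→91, SO₂→156, CO→181, PM10→97. Overall AQI = max = 268; dominant pollutant is O₃.

268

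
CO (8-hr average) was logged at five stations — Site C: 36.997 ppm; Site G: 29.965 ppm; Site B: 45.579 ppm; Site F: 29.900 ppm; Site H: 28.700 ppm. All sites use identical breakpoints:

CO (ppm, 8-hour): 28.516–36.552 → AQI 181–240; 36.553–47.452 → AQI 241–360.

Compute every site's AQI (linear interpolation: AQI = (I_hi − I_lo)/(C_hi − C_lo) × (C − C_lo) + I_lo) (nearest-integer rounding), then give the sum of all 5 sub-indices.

1151

Site C: 36.997 ∈ [36.553, 47.452] ↔ index [241, 360].
241 + (36.997−36.553)·(360−241)/(47.452−36.553) = 241 + 0.444·119/10.899 ≈ 245.85, so AQI = 246.
Site G 29.965: bracket 28.516–36.552 → index 181–240; slope 59/8.036, offset 1.449.
AQI = 181 + 59/8.036·1.449 ≈ 191.64 ⇒ 192.
Site B 45.579: bracket 36.553–47.452 → index 241–360; slope 119/10.899, offset 9.026.
AQI = 241 + 119/10.899·9.026 ≈ 339.55 ⇒ 340.
Site F: 29.900 ∈ [28.516, 36.552] ↔ index [181, 240].
181 + (29.900−28.516)·(240−181)/(36.552−28.516) = 181 + 1.384·59/8.036 ≈ 191.16, so AQI = 191.
Site H: 28.700 ∈ [28.516, 36.552] ↔ index [181, 240].
181 + (28.700−28.516)·(240−181)/(36.552−28.516) = 181 + 0.184·59/8.036 ≈ 182.35, so AQI = 182.
AQIs: Site C=246, Site G=192, Site B=340, Site F=191, Site H=182. Sum = 246 + 192 + 340 + 191 + 182 = 1151.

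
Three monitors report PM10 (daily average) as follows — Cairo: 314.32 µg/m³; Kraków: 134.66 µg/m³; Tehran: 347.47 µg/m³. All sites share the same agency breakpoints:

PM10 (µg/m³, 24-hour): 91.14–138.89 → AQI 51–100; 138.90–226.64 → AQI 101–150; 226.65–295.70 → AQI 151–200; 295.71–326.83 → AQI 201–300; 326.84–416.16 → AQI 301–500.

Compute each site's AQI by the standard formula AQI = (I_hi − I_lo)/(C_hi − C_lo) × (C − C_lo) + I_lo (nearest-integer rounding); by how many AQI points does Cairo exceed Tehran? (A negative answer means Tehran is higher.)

-87

Cairo: 314.32 lies in 295.71–326.83, so I_lo=201, I_hi=300, C_lo=295.71, C_hi=326.83.
(300−201)/(326.83−295.71) × (314.32−295.71) + 201 = 99/31.12 × 18.61 + 201 ≈ 260.20 → 260.
Kraków: 134.66 lies in 91.14–138.89, so I_lo=51, I_hi=100, C_lo=91.14, C_hi=138.89.
(100−51)/(138.89−91.14) × (134.66−91.14) + 51 = 49/47.75 × 43.52 + 51 ≈ 95.66 → 96.
Tehran: 347.47 lies in 326.84–416.16, so I_lo=301, I_hi=500, C_lo=326.84, C_hi=416.16.
(500−301)/(416.16−326.84) × (347.47−326.84) + 301 = 199/89.32 × 20.63 + 301 ≈ 346.96 → 347.
AQIs: Cairo=260, Kraków=96, Tehran=347. Cairo (260) − Tehran (347) = -87.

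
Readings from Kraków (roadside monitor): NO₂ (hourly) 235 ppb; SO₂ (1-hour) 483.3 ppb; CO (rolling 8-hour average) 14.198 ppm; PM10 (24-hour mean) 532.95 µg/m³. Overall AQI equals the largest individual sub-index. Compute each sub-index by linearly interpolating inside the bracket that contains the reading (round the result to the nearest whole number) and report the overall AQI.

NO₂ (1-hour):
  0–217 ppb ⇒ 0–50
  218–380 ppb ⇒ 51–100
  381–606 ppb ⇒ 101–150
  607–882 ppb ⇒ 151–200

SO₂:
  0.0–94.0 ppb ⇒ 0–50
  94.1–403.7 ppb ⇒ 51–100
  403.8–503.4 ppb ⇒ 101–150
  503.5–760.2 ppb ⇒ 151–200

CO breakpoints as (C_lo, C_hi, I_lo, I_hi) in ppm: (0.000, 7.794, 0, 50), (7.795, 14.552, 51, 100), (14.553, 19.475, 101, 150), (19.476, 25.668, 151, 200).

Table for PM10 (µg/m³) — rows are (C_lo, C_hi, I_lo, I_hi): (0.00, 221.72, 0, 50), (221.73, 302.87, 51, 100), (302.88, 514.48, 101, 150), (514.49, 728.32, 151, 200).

NO₂: 235 ∈ [218, 380] ↔ index [51, 100].
51 + (235−218)·(100−51)/(380−218) = 51 + 17·49/162 ≈ 56.14, so AQI = 56.
SO₂: 483.3 ∈ [403.8, 503.4] ↔ index [101, 150].
101 + (483.3−403.8)·(150−101)/(503.4−403.8) = 101 + 79.5·49/99.6 ≈ 140.11, so AQI = 140.
CO: 14.198 lies in 7.795–14.552, so I_lo=51, I_hi=100, C_lo=7.795, C_hi=14.552.
(100−51)/(14.552−7.795) × (14.198−7.795) + 51 = 49/6.757 × 6.403 + 51 ≈ 97.43 → 97.
PM10: row 514.49–728.32 (AQI 151–200). (200−151)·(532.95−514.49)/(728.32−514.49) + 151 = 49·18.46/213.83 + 151 ≈ 155.23 → 155.
Sub-indices: NO₂→56, SO₂→140, CO→97, PM10→155. Overall AQI = max = 155; dominant pollutant is PM10.

155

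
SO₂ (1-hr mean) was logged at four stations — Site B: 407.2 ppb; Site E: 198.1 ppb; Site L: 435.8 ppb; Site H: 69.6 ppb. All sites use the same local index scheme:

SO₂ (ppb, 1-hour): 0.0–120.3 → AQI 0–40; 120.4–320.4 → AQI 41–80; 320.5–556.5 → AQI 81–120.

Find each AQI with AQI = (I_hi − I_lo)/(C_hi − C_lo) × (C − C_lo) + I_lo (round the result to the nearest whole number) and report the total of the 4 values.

274

Site B: 407.2 lies in 320.5–556.5, so I_lo=81, I_hi=120, C_lo=320.5, C_hi=556.5.
(120−81)/(556.5−320.5) × (407.2−320.5) + 81 = 39/236.0 × 86.7 + 81 ≈ 95.33 → 95.
Site E 198.1: bracket 120.4–320.4 → index 41–80; slope 39/200.0, offset 77.7.
AQI = 41 + 39/200.0·77.7 ≈ 56.15 ⇒ 56.
Site L: row 320.5–556.5 (AQI 81–120). (120−81)·(435.8−320.5)/(556.5−320.5) + 81 = 39·115.3/236.0 + 81 ≈ 100.05 → 100.
Site H: 69.6 ∈ [0.0, 120.3] ↔ index [0, 40].
0 + (69.6−0.0)·(40−0)/(120.3−0.0) = 0 + 69.6·40/120.3 ≈ 23.14, so AQI = 23.
AQIs: Site B=95, Site E=56, Site L=100, Site H=23. Sum = 95 + 56 + 100 + 23 = 274.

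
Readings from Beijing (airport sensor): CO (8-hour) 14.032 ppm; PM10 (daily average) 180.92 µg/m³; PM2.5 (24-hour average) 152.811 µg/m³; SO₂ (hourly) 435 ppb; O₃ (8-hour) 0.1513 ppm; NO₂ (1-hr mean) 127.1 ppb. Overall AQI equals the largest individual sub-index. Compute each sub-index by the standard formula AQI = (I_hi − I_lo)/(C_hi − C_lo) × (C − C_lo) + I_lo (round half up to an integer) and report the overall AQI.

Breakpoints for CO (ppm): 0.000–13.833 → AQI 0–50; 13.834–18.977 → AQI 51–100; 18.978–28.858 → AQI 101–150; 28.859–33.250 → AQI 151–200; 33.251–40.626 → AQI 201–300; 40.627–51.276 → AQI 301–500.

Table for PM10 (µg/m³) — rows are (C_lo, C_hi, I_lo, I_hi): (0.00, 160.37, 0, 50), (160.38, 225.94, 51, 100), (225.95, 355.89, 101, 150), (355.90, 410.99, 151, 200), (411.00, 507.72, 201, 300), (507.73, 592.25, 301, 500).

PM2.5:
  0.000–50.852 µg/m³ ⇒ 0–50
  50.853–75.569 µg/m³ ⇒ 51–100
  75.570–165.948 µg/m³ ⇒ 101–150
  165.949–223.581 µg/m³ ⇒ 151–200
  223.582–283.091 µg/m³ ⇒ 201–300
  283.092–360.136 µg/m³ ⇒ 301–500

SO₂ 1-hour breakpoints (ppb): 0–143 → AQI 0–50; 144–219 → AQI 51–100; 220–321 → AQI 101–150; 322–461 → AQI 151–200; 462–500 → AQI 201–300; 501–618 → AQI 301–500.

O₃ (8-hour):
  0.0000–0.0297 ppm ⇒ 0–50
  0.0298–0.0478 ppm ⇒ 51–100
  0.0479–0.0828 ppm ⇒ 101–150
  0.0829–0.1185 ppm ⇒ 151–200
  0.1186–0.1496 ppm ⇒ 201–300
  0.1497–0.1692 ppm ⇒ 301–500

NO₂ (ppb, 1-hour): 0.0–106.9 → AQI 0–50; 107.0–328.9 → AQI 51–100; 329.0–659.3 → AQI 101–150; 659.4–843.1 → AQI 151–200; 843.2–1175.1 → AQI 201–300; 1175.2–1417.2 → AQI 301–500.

CO 14.032: bracket 13.834–18.977 → index 51–100; slope 49/5.143, offset 0.198.
AQI = 51 + 49/5.143·0.198 ≈ 52.89 ⇒ 53.
PM10: 180.92 lies in 160.38–225.94, so I_lo=51, I_hi=100, C_lo=160.38, C_hi=225.94.
(100−51)/(225.94−160.38) × (180.92−160.38) + 51 = 49/65.56 × 20.54 + 51 ≈ 66.35 → 66.
PM2.5: 152.811 ∈ [75.570, 165.948] ↔ index [101, 150].
101 + (152.811−75.570)·(150−101)/(165.948−75.570) = 101 + 77.241·49/90.378 ≈ 142.88, so AQI = 143.
SO₂: 435 ∈ [322, 461] ↔ index [151, 200].
151 + (435−322)·(200−151)/(461−322) = 151 + 113·49/139 ≈ 190.83, so AQI = 191.
O₃: 0.1513 lies in 0.1497–0.1692, so I_lo=301, I_hi=500, C_lo=0.1497, C_hi=0.1692.
(500−301)/(0.1692−0.1497) × (0.1513−0.1497) + 301 = 199/0.0195 × 0.0016 + 301 ≈ 317.33 → 317.
NO₂: 127.1 ∈ [107.0, 328.9] ↔ index [51, 100].
51 + (127.1−107.0)·(100−51)/(328.9−107.0) = 51 + 20.1·49/221.9 ≈ 55.44, so AQI = 55.
Sub-indices: CO→53, PM10→66, PM2.5→143, SO₂→191, O₃→317, NO₂→55. Overall AQI = max = 317; dominant pollutant is O₃.

317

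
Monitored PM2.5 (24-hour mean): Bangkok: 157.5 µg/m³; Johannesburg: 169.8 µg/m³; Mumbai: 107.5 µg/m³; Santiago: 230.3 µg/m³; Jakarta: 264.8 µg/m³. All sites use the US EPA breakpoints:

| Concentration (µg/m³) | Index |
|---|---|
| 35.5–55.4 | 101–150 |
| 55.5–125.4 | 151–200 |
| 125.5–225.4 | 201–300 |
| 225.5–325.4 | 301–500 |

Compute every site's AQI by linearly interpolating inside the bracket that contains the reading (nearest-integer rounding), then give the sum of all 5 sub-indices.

1355

Bangkok: row 125.5–225.4 (AQI 201–300). (300−201)·(157.5−125.5)/(225.4−125.5) + 201 = 99·32.0/99.9 + 201 ≈ 232.71 → 233.
Johannesburg: 169.8 lies in 125.5–225.4, so I_lo=201, I_hi=300, C_lo=125.5, C_hi=225.4.
(300−201)/(225.4−125.5) × (169.8−125.5) + 201 = 99/99.9 × 44.3 + 201 ≈ 244.90 → 245.
Mumbai 107.5: bracket 55.5–125.4 → index 151–200; slope 49/69.9, offset 52.0.
AQI = 151 + 49/69.9·52.0 ≈ 187.45 ⇒ 187.
Santiago: 230.3 lies in 225.5–325.4, so I_lo=301, I_hi=500, C_lo=225.5, C_hi=325.4.
(500−301)/(325.4−225.5) × (230.3−225.5) + 301 = 199/99.9 × 4.8 + 301 ≈ 310.56 → 311.
Jakarta: 264.8 ∈ [225.5, 325.4] ↔ index [301, 500].
301 + (264.8−225.5)·(500−301)/(325.4−225.5) = 301 + 39.3·199/99.9 ≈ 379.29, so AQI = 379.
AQIs: Bangkok=233, Johannesburg=245, Mumbai=187, Santiago=311, Jakarta=379. Sum = 233 + 245 + 187 + 311 + 379 = 1355.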